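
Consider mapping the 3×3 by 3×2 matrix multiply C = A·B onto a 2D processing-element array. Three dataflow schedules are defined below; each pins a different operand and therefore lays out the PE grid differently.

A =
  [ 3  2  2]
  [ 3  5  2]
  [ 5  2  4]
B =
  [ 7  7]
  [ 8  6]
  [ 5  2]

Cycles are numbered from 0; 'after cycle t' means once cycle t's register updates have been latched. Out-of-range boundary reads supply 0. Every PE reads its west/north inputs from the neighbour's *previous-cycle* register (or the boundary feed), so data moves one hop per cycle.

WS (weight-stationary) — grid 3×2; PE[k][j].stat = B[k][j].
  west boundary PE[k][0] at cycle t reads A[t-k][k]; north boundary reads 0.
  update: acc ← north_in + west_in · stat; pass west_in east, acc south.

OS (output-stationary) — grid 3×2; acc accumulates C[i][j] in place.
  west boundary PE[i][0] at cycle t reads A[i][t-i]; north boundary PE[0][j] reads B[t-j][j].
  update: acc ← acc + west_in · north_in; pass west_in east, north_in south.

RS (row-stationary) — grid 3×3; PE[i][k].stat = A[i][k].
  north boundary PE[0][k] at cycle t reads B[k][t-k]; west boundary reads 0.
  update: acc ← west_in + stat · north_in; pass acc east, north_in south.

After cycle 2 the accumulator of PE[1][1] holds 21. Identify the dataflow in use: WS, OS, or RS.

Under WS (3×2), PE[1][1]:
  @0  [1,1]  acc 0  |  →0  ↓0
  @1  [1,1]  acc 0  |  →0  ↓0
  @2  [1,1]  acc 33  |  →2  ↓33
Under OS (3×2), PE[1][1]:
  @0  [1,1]  acc 0  |  →0  ↓0
  @1  [1,1]  acc 0  |  →0  ↓0
  @2  [1,1]  acc 21  |  →3  ↓7
Under RS (3×3), PE[1][1]:
  @0  [1,1]  acc 0  |  →0  ↓0
  @1  [1,1]  acc 0  |  →0  ↓0
  @2  [1,1]  acc 61  |  →61  ↓8

dataflow = OS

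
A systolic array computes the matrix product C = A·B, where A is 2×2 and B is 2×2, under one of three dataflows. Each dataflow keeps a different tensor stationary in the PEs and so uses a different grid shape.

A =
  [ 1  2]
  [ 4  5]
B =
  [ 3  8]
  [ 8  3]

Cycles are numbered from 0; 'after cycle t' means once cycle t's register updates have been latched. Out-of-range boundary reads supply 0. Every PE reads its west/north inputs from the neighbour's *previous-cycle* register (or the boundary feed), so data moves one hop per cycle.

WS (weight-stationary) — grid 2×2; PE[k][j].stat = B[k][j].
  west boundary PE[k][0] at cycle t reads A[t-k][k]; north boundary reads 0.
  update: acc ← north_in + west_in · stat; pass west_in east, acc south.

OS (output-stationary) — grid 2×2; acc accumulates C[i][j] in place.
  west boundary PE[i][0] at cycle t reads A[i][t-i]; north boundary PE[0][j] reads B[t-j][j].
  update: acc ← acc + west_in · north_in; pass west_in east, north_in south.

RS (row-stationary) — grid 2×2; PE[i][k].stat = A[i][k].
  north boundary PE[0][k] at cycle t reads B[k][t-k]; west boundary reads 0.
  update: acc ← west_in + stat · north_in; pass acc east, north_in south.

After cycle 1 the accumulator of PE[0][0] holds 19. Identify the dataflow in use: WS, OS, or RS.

dataflow = OS

WS (2×2 grid), PE[0][0]:
  [0] (0,0) acc=3 (h:1 v:3)
  [1] (0,0) acc=12 (h:4 v:12)
OS (2×2 grid), PE[0][0]:
  [0] (0,0) acc=3 (h:1 v:3)
  [1] (0,0) acc=19 (h:2 v:8)
RS (2×2 grid), PE[0][0]:
  [0] (0,0) acc=3 (h:3 v:3)
  [1] (0,0) acc=8 (h:8 v:8)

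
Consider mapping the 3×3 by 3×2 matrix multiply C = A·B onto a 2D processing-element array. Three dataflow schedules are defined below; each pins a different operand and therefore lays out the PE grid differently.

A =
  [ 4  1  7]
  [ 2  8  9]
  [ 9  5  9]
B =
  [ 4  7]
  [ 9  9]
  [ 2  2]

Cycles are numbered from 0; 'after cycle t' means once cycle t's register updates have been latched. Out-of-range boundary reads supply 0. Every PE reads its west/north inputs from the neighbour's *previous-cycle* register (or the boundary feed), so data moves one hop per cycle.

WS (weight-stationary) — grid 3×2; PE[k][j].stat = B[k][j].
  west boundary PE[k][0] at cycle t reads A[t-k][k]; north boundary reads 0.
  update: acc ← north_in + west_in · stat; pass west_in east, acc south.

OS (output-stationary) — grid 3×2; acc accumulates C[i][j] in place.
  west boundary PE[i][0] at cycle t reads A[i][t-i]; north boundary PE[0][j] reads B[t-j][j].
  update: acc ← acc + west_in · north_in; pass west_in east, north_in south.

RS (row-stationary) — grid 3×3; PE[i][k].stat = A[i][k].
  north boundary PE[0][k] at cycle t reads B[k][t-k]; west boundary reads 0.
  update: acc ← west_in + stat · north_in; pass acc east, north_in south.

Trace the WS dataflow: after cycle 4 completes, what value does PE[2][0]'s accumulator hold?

PE[2][0].acc = 99

Tracing WS — 3×2 array, target PE[2][0]:
  cycle 0: PE[1][0] → acc 0, east 0, south 0
  cycle 0: PE[2][0] → acc 0, east 0, south 0
  cycle 1: PE[1][0] → acc 25, east 1, south 25
  cycle 1: PE[2][0] → acc 0, east 0, south 0
  cycle 2: PE[1][0] → acc 80, east 8, south 80
  cycle 2: PE[2][0] → acc 39, east 7, south 39
  cycle 3: PE[1][0] → acc 81, east 5, south 81
  cycle 3: PE[2][0] → acc 98, east 9, south 98
  cycle 4: PE[1][0] → acc 0, east 0, south 0
  cycle 4: PE[2][0] → acc 99, east 9, south 99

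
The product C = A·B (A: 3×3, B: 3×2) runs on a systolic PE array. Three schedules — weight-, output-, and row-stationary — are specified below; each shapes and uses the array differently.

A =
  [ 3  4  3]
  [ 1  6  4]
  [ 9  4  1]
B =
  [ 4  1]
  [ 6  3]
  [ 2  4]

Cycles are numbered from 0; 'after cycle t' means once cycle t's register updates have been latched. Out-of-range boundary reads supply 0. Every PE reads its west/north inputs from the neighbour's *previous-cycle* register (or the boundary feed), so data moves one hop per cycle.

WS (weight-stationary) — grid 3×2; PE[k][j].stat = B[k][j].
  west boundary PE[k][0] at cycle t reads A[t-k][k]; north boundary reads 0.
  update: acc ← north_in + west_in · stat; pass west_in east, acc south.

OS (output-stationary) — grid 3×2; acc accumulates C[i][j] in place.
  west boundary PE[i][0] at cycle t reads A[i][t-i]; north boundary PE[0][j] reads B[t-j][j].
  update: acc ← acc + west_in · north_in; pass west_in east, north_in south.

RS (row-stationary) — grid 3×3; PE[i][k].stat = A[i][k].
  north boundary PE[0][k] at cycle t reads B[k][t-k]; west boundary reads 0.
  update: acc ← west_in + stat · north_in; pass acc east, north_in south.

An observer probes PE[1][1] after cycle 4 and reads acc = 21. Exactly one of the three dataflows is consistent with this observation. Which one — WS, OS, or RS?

WS [3×2] PE[1][1] across cycles:
  t=0 PE[1][1]: acc=0 h=0 v=0
  t=1 PE[1][1]: acc=0 h=0 v=0
  t=2 PE[1][1]: acc=15 h=4 v=15
  t=3 PE[1][1]: acc=19 h=6 v=19
  t=4 PE[1][1]: acc=21 h=4 v=21
OS [3×2] PE[1][1] across cycles:
  t=0 PE[1][1]: acc=0 h=0 v=0
  t=1 PE[1][1]: acc=0 h=0 v=0
  t=2 PE[1][1]: acc=1 h=1 v=1
  t=3 PE[1][1]: acc=19 h=6 v=3
  t=4 PE[1][1]: acc=35 h=4 v=4
RS [3×3] PE[1][1] across cycles:
  t=0 PE[1][1]: acc=0 h=0 v=0
  t=1 PE[1][1]: acc=0 h=0 v=0
  t=2 PE[1][1]: acc=40 h=40 v=6
  t=3 PE[1][1]: acc=19 h=19 v=3
  t=4 PE[1][1]: acc=0 h=0 v=0

dataflow = WS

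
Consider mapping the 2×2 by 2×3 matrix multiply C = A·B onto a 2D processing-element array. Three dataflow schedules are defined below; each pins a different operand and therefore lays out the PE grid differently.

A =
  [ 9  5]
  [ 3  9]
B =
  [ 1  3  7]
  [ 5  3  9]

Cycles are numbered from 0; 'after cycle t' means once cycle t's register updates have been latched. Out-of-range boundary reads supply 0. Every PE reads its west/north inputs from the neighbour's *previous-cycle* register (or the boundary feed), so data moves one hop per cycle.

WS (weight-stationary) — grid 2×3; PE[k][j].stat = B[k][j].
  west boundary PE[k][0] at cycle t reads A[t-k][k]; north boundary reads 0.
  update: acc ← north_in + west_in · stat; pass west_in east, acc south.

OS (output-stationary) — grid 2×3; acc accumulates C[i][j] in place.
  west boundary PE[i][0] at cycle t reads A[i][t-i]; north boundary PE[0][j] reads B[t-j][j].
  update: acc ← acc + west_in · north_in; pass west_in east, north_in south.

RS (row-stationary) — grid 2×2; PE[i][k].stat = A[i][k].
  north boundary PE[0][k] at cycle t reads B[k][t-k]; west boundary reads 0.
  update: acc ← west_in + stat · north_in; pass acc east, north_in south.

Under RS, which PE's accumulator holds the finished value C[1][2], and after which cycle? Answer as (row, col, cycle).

(row, col, cycle) = (1, 1, 4)

Under RS, C[1][2] lands at PE[1][1]:
  after 0 — PE[1][1] acc=0, pass-E 0, pass-S 0
  after 1 — PE[1][1] acc=0, pass-E 0, pass-S 0
  after 2 — PE[1][1] acc=48, pass-E 48, pass-S 5
  after 3 — PE[1][1] acc=36, pass-E 36, pass-S 3
  after 4 — PE[1][1] acc=102, pass-E 102, pass-S 9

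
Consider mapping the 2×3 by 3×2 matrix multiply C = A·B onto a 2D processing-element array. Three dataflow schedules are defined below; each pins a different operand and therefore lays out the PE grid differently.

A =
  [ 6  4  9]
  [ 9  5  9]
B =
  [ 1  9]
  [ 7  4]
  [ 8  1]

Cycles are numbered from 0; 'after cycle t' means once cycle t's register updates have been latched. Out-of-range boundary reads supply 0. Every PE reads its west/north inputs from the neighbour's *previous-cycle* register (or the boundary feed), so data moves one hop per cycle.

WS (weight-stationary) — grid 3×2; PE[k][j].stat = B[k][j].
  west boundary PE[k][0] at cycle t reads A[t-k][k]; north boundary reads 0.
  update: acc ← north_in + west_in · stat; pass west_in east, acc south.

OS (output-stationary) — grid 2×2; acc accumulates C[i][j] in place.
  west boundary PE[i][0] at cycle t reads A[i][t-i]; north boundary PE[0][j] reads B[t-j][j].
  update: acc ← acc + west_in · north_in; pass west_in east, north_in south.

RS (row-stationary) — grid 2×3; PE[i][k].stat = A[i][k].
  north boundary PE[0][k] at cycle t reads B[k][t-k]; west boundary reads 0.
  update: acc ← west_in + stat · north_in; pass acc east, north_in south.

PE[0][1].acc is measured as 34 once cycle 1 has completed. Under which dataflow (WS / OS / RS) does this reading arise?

dataflow = RS

Under WS (3×2), PE[0][1]:
  after 0 — PE[0][1] acc=0, pass-E 0, pass-S 0
  after 1 — PE[0][1] acc=54, pass-E 6, pass-S 54
Under OS (2×2), PE[0][1]:
  after 0 — PE[0][1] acc=0, pass-E 0, pass-S 0
  after 1 — PE[0][1] acc=54, pass-E 6, pass-S 9
Under RS (2×3), PE[0][1]:
  after 0 — PE[0][1] acc=0, pass-E 0, pass-S 0
  after 1 — PE[0][1] acc=34, pass-E 34, pass-S 7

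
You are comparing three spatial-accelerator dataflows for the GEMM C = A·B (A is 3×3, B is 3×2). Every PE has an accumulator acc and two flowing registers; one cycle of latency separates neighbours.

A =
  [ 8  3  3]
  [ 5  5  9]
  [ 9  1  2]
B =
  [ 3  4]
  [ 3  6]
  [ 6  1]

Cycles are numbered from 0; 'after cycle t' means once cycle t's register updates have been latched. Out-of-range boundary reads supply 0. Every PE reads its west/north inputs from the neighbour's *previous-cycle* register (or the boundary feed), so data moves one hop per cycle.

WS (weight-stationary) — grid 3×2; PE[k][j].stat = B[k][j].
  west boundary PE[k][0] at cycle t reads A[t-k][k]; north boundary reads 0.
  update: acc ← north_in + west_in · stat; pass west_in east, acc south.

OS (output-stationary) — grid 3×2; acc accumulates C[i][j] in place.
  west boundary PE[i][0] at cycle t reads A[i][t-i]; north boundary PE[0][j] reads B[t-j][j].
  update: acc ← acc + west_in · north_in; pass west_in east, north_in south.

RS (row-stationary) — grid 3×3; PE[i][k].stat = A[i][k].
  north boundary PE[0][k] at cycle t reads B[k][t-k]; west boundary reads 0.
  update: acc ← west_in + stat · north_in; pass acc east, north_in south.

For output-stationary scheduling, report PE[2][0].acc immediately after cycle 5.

PE[2][0].acc = 42

Tracing OS — 3×2 array, target PE[2][0]:
  cycle 0: PE[1][0] → acc 0, east 0, south 0
  cycle 0: PE[2][0] → acc 0, east 0, south 0
  cycle 1: PE[1][0] → acc 15, east 5, south 3
  cycle 1: PE[2][0] → acc 0, east 0, south 0
  cycle 2: PE[1][0] → acc 30, east 5, south 3
  cycle 2: PE[2][0] → acc 27, east 9, south 3
  cycle 3: PE[1][0] → acc 84, east 9, south 6
  cycle 3: PE[2][0] → acc 30, east 1, south 3
  cycle 4: PE[1][0] → acc 84, east 0, south 0
  cycle 4: PE[2][0] → acc 42, east 2, south 6
  cycle 5: PE[1][0] → acc 84, east 0, south 0
  cycle 5: PE[2][0] → acc 42, east 0, south 0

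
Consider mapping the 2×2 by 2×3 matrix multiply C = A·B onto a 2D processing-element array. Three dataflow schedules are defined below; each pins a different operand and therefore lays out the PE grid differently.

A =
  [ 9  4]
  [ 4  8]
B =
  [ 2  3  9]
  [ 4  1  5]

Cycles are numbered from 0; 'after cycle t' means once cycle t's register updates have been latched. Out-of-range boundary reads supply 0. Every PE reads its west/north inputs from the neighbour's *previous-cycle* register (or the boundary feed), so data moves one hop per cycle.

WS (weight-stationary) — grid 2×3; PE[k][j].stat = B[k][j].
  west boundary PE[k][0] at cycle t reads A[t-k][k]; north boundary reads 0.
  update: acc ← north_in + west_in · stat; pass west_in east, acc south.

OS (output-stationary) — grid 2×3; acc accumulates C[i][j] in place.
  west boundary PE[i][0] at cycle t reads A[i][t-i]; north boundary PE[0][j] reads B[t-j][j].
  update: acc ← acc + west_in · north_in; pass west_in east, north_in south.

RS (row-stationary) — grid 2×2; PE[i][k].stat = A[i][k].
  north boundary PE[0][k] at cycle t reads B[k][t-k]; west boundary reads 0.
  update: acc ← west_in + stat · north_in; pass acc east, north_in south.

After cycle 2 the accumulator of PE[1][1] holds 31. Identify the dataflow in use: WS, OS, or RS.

dataflow = WS

— WS: 2×3; PE[1][1] trace:
  t=0 PE[1][1]: acc=0 h=0 v=0
  t=1 PE[1][1]: acc=0 h=0 v=0
  t=2 PE[1][1]: acc=31 h=4 v=31
— OS: 2×3; PE[1][1] trace:
  t=0 PE[1][1]: acc=0 h=0 v=0
  t=1 PE[1][1]: acc=0 h=0 v=0
  t=2 PE[1][1]: acc=12 h=4 v=3
— RS: 2×2; PE[1][1] trace:
  t=0 PE[1][1]: acc=0 h=0 v=0
  t=1 PE[1][1]: acc=0 h=0 v=0
  t=2 PE[1][1]: acc=40 h=40 v=4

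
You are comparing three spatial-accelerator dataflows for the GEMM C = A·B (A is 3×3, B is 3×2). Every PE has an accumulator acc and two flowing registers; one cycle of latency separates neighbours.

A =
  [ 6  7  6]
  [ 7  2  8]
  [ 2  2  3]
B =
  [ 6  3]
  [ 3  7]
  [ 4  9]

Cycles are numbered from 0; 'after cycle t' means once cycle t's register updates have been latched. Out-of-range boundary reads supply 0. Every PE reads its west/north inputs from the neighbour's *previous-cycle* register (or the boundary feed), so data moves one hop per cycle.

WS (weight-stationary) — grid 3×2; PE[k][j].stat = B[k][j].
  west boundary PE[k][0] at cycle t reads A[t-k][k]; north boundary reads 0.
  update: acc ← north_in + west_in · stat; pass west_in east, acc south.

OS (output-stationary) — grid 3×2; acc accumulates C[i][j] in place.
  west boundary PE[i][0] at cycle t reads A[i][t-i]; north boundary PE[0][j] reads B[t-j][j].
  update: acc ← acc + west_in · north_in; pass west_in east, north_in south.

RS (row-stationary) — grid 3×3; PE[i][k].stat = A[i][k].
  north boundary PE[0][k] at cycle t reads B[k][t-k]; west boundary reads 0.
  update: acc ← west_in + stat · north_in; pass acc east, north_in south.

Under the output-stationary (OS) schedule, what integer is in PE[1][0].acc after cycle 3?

OS 3×2: PE[1][0] cycle-by-cycle (with neighbour feeds):
  c0 r0c0: 36 / 6 / 6
  c0 r1c0: 0 / 0 / 0
  c1 r0c0: 57 / 7 / 3
  c1 r1c0: 42 / 7 / 6
  c2 r0c0: 81 / 6 / 4
  c2 r1c0: 48 / 2 / 3
  c3 r0c0: 81 / 0 / 0
  c3 r1c0: 80 / 8 / 4

PE[1][0].acc = 80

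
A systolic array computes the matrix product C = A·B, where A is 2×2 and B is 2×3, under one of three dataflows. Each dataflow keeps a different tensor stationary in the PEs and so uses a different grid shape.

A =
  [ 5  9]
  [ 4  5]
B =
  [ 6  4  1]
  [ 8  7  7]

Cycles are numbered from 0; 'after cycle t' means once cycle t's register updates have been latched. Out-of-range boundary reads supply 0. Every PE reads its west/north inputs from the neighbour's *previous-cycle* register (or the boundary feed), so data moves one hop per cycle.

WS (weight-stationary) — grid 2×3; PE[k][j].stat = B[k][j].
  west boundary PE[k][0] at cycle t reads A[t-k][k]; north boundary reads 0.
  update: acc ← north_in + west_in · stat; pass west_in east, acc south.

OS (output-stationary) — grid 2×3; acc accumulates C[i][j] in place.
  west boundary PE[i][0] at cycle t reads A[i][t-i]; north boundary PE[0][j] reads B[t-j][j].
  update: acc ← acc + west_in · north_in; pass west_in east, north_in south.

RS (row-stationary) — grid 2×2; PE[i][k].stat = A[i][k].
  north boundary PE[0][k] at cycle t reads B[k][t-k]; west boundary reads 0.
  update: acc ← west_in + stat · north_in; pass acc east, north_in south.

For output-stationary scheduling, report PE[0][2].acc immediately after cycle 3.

Tracing OS — 2×3 array, target PE[0][2]:
  step 0 · PE0,1: acc=0; fwd→0 fwd↓0
  step 0 · PE0,2: acc=0; fwd→0 fwd↓0
  step 1 · PE0,1: acc=20; fwd→5 fwd↓4
  step 1 · PE0,2: acc=0; fwd→0 fwd↓0
  step 2 · PE0,1: acc=83; fwd→9 fwd↓7
  step 2 · PE0,2: acc=5; fwd→5 fwd↓1
  step 3 · PE0,1: acc=83; fwd→0 fwd↓0
  step 3 · PE0,2: acc=68; fwd→9 fwd↓7

PE[0][2].acc = 68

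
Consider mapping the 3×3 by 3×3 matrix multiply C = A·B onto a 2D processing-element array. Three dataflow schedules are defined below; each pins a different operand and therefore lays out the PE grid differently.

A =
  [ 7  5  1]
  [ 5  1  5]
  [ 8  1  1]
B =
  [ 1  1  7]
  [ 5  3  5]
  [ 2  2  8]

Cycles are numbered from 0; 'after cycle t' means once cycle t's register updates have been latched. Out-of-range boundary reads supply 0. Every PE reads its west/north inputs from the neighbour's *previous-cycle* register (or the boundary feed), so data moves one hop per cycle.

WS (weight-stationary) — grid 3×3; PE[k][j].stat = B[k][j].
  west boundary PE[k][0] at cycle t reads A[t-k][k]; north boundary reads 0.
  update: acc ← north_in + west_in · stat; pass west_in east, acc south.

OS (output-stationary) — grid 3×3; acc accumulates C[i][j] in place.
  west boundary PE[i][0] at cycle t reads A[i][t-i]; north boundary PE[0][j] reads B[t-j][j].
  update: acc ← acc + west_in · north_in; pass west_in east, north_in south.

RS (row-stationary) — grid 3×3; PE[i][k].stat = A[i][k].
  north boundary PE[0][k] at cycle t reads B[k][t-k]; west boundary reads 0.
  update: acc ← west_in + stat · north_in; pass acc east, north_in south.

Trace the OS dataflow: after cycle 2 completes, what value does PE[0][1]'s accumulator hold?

OS 3×3: PE[0][1] cycle-by-cycle (with neighbour feeds):
  after 0 — PE[0][0] acc=7, pass-E 7, pass-S 1
  after 0 — PE[0][1] acc=0, pass-E 0, pass-S 0
  after 1 — PE[0][0] acc=32, pass-E 5, pass-S 5
  after 1 — PE[0][1] acc=7, pass-E 7, pass-S 1
  after 2 — PE[0][0] acc=34, pass-E 1, pass-S 2
  after 2 — PE[0][1] acc=22, pass-E 5, pass-S 3

PE[0][1].acc = 22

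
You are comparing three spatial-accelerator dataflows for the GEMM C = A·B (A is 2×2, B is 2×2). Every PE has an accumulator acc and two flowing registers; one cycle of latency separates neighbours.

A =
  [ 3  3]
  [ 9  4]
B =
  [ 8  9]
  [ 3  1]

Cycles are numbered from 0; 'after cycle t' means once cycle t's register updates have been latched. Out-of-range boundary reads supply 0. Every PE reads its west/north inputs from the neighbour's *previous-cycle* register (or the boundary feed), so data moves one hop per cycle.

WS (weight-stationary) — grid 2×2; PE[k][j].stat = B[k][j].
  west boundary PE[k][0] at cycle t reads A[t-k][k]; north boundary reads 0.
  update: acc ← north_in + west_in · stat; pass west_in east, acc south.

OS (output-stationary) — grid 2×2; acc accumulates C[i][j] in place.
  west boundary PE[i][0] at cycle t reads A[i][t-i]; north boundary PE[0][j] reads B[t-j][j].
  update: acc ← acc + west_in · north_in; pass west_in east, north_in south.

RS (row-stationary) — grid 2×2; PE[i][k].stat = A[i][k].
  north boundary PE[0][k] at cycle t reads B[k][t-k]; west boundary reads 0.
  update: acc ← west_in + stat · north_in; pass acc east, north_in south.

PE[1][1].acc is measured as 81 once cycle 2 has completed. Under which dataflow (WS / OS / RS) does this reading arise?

WS [2×2] PE[1][1] across cycles:
  after 0 — PE[1][1] acc=0, pass-E 0, pass-S 0
  after 1 — PE[1][1] acc=0, pass-E 0, pass-S 0
  after 2 — PE[1][1] acc=30, pass-E 3, pass-S 30
OS [2×2] PE[1][1] across cycles:
  after 0 — PE[1][1] acc=0, pass-E 0, pass-S 0
  after 1 — PE[1][1] acc=0, pass-E 0, pass-S 0
  after 2 — PE[1][1] acc=81, pass-E 9, pass-S 9
RS [2×2] PE[1][1] across cycles:
  after 0 — PE[1][1] acc=0, pass-E 0, pass-S 0
  after 1 — PE[1][1] acc=0, pass-E 0, pass-S 0
  after 2 — PE[1][1] acc=84, pass-E 84, pass-S 3

dataflow = OS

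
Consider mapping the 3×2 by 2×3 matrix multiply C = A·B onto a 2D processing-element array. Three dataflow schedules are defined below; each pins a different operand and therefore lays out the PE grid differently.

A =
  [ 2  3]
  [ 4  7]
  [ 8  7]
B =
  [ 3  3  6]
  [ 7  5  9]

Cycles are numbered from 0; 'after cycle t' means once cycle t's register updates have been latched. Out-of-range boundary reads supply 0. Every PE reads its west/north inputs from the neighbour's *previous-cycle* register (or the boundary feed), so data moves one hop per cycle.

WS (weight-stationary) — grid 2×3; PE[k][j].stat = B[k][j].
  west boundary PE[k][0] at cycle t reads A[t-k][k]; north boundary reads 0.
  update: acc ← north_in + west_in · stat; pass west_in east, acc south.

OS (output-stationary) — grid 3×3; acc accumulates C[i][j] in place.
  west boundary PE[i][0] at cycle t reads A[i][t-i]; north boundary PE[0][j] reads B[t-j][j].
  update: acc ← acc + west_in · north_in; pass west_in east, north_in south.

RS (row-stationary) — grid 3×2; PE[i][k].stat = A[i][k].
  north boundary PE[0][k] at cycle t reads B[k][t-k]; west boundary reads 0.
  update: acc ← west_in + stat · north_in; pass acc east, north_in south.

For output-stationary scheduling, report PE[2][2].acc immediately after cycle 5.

Tracing OS — 3×3 array, target PE[2][2]:
  t=0 PE[1][2]: acc=0 h=0 v=0
  t=0 PE[2][1]: acc=0 h=0 v=0
  t=0 PE[2][2]: acc=0 h=0 v=0
  t=1 PE[1][2]: acc=0 h=0 v=0
  t=1 PE[2][1]: acc=0 h=0 v=0
  t=1 PE[2][2]: acc=0 h=0 v=0
  t=2 PE[1][2]: acc=0 h=0 v=0
  t=2 PE[2][1]: acc=0 h=0 v=0
  t=2 PE[2][2]: acc=0 h=0 v=0
  t=3 PE[1][2]: acc=24 h=4 v=6
  t=3 PE[2][1]: acc=24 h=8 v=3
  t=3 PE[2][2]: acc=0 h=0 v=0
  t=4 PE[1][2]: acc=87 h=7 v=9
  t=4 PE[2][1]: acc=59 h=7 v=5
  t=4 PE[2][2]: acc=48 h=8 v=6
  t=5 PE[1][2]: acc=87 h=0 v=0
  t=5 PE[2][1]: acc=59 h=0 v=0
  t=5 PE[2][2]: acc=111 h=7 v=9

PE[2][2].acc = 111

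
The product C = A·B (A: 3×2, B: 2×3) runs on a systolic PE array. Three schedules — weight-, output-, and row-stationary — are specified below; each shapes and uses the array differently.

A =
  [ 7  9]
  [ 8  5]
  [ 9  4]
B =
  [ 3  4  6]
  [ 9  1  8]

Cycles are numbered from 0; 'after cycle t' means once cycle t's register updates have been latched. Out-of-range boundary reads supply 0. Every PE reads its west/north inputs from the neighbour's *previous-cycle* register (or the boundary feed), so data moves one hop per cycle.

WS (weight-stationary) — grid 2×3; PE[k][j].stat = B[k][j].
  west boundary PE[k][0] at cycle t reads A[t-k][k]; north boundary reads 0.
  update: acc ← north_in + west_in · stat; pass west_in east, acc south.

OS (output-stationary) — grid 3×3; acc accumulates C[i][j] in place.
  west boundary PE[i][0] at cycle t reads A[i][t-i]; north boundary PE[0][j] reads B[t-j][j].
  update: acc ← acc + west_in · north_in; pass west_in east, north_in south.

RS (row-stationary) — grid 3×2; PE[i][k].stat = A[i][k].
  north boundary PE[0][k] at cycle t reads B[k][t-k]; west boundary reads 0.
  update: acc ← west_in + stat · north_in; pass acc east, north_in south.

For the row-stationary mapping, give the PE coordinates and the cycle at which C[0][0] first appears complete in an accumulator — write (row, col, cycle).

(row, col, cycle) = (0, 1, 1)

Under RS, C[0][0] lands at PE[0][1]:
  c0 r0c1: 0 / 0 / 0
  c1 r0c1: 102 / 102 / 9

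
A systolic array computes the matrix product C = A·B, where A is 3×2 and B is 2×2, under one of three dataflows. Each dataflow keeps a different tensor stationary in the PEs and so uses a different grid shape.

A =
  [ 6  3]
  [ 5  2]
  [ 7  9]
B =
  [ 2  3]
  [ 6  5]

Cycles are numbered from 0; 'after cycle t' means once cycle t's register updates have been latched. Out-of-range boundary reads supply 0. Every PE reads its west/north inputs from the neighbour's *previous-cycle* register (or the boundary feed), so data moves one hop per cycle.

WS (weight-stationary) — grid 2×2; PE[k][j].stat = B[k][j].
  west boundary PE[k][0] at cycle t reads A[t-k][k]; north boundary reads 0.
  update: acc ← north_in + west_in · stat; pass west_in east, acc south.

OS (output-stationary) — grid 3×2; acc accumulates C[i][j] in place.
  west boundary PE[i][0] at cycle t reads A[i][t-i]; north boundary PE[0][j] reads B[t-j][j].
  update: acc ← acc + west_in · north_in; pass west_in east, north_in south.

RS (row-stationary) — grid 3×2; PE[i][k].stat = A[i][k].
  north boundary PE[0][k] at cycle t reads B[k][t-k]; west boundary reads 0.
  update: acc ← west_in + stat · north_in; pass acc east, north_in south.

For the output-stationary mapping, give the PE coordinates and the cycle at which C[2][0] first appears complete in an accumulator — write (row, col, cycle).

(row, col, cycle) = (2, 0, 3)

Under OS, C[2][0] lands at PE[2][0]:
  c0 r2c0: 0 / 0 / 0
  c1 r2c0: 0 / 0 / 0
  c2 r2c0: 14 / 7 / 2
  c3 r2c0: 68 / 9 / 6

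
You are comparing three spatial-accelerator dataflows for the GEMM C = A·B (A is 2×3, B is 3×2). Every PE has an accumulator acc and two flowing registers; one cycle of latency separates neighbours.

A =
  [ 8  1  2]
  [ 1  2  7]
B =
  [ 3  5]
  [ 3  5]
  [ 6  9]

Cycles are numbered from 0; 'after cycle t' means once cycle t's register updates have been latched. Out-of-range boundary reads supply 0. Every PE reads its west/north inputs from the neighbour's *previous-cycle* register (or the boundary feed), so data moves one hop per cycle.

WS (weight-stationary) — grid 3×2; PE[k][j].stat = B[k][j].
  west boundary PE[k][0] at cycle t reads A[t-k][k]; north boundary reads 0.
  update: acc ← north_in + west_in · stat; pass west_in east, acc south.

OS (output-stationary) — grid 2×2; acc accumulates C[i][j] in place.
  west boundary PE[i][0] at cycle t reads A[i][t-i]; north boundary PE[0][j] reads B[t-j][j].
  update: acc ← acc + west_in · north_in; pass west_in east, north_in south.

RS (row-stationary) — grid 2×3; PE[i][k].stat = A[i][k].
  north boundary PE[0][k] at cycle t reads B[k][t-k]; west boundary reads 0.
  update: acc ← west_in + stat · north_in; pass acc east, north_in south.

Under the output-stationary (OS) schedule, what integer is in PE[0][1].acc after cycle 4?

Tracing OS — 2×2 array, target PE[0][1]:
  after 0 — PE[0][0] acc=24, pass-E 8, pass-S 3
  after 0 — PE[0][1] acc=0, pass-E 0, pass-S 0
  after 1 — PE[0][0] acc=27, pass-E 1, pass-S 3
  after 1 — PE[0][1] acc=40, pass-E 8, pass-S 5
  after 2 — PE[0][0] acc=39, pass-E 2, pass-S 6
  after 2 — PE[0][1] acc=45, pass-E 1, pass-S 5
  after 3 — PE[0][0] acc=39, pass-E 0, pass-S 0
  after 3 — PE[0][1] acc=63, pass-E 2, pass-S 9
  after 4 — PE[0][0] acc=39, pass-E 0, pass-S 0
  after 4 — PE[0][1] acc=63, pass-E 0, pass-S 0

PE[0][1].acc = 63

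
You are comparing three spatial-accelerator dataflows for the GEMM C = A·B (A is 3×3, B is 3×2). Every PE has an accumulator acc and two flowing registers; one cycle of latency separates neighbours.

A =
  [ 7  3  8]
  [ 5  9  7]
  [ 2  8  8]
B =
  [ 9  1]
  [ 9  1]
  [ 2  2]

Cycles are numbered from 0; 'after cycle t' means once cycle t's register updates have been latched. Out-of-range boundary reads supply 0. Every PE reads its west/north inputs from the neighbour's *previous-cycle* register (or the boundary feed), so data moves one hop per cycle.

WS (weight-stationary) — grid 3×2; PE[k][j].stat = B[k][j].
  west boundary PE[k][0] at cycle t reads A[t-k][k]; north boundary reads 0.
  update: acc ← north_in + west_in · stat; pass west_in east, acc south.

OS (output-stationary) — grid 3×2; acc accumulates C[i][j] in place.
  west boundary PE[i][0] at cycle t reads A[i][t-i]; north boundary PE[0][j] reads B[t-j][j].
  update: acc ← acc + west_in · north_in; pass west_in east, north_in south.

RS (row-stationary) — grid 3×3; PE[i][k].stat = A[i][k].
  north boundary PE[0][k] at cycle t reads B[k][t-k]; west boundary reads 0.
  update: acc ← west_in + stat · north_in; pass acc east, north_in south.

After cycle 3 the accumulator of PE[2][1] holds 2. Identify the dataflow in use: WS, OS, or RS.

dataflow = OS

WS (3×2 grid), PE[2][1]:
  @0  [2,1]  acc 0  |  →0  ↓0
  @1  [2,1]  acc 0  |  →0  ↓0
  @2  [2,1]  acc 0  |  →0  ↓0
  @3  [2,1]  acc 26  |  →8  ↓26
OS (3×2 grid), PE[2][1]:
  @0  [2,1]  acc 0  |  →0  ↓0
  @1  [2,1]  acc 0  |  →0  ↓0
  @2  [2,1]  acc 0  |  →0  ↓0
  @3  [2,1]  acc 2  |  →2  ↓1
RS (3×3 grid), PE[2][1]:
  @0  [2,1]  acc 0  |  →0  ↓0
  @1  [2,1]  acc 0  |  →0  ↓0
  @2  [2,1]  acc 0  |  →0  ↓0
  @3  [2,1]  acc 90  |  →90  ↓9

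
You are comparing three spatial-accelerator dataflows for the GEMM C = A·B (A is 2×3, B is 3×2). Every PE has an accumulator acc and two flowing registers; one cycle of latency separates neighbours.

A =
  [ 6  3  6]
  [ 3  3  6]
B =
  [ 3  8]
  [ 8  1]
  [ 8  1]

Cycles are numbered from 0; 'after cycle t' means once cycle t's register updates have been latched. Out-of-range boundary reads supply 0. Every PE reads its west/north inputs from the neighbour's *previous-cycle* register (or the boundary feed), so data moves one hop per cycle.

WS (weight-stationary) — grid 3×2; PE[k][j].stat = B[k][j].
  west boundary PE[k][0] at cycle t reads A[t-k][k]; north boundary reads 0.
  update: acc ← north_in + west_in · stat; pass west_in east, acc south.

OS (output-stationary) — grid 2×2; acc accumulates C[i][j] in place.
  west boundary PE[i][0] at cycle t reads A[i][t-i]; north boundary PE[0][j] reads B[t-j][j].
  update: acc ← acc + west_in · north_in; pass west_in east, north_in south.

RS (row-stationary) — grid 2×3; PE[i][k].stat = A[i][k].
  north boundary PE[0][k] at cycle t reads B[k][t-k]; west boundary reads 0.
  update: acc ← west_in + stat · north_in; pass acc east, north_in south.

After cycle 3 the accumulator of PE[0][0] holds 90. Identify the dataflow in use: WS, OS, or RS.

Under WS (3×2), PE[0][0]:
  c0 r0c0: 18 / 6 / 18
  c1 r0c0: 9 / 3 / 9
  c2 r0c0: 0 / 0 / 0
  c3 r0c0: 0 / 0 / 0
Under OS (2×2), PE[0][0]:
  c0 r0c0: 18 / 6 / 3
  c1 r0c0: 42 / 3 / 8
  c2 r0c0: 90 / 6 / 8
  c3 r0c0: 90 / 0 / 0
Under RS (2×3), PE[0][0]:
  c0 r0c0: 18 / 18 / 3
  c1 r0c0: 48 / 48 / 8
  c2 r0c0: 0 / 0 / 0
  c3 r0c0: 0 / 0 / 0

dataflow = OS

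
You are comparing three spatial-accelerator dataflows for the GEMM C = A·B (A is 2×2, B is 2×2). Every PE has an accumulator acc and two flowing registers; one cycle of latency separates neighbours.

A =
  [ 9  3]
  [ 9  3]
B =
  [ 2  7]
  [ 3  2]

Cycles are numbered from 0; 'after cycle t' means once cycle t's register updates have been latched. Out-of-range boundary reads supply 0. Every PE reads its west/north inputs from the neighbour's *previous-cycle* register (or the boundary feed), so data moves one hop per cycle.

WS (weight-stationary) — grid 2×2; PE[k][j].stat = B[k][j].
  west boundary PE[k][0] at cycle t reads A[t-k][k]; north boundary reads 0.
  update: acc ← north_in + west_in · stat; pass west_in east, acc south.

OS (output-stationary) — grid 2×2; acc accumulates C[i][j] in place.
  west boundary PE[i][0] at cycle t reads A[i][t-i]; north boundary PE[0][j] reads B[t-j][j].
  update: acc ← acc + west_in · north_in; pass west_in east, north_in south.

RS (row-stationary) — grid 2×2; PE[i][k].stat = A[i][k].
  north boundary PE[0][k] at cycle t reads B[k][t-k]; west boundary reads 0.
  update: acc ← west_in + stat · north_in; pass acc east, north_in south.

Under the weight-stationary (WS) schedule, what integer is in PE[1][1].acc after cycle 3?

PE[1][1].acc = 69

WS 2×2: PE[1][1] cycle-by-cycle (with neighbour feeds):
  c0 r0c1: 0 / 0 / 0
  c0 r1c0: 0 / 0 / 0
  c0 r1c1: 0 / 0 / 0
  c1 r0c1: 63 / 9 / 63
  c1 r1c0: 27 / 3 / 27
  c1 r1c1: 0 / 0 / 0
  c2 r0c1: 63 / 9 / 63
  c2 r1c0: 27 / 3 / 27
  c2 r1c1: 69 / 3 / 69
  c3 r0c1: 0 / 0 / 0
  c3 r1c0: 0 / 0 / 0
  c3 r1c1: 69 / 3 / 69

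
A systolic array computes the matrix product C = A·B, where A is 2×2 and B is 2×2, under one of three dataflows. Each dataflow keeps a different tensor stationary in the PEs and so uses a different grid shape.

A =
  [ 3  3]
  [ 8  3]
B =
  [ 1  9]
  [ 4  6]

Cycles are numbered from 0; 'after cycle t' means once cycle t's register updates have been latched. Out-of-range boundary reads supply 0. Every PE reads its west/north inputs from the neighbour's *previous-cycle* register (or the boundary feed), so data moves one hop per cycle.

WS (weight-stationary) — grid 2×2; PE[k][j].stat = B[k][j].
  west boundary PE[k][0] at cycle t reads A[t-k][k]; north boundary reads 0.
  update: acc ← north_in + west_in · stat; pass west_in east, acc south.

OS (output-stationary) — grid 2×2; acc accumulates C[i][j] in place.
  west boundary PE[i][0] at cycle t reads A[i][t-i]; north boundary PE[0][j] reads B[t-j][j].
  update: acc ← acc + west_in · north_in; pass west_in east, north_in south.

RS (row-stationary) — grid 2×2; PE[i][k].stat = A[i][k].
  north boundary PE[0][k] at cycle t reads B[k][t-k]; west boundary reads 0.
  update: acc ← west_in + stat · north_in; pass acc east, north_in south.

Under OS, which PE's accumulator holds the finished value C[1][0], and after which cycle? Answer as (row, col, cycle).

OS — PE[1][0] is where C[1][0] collects:
  [0] (1,0) acc=0 (h:0 v:0)
  [1] (1,0) acc=8 (h:8 v:1)
  [2] (1,0) acc=20 (h:3 v:4)

(row, col, cycle) = (1, 0, 2)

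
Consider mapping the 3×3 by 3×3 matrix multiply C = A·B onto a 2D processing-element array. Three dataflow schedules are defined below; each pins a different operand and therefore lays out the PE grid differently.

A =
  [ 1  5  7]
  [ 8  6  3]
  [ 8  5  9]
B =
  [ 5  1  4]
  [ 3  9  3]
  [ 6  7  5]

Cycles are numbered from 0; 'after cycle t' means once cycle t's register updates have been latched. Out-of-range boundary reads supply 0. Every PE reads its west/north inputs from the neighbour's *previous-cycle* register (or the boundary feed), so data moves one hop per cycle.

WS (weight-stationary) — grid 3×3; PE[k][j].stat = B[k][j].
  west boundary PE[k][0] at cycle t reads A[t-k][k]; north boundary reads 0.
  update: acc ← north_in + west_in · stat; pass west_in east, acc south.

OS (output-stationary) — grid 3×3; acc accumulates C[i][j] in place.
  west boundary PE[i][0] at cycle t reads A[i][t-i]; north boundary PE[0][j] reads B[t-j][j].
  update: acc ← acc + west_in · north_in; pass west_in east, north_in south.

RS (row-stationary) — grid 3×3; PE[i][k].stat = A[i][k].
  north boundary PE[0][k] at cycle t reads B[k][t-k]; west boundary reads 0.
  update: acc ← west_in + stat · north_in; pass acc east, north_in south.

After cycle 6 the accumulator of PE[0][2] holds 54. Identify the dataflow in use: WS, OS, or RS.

WS [3×3] PE[0][2] across cycles:
  cycle 0: PE[0][2] → acc 0, east 0, south 0
  cycle 1: PE[0][2] → acc 0, east 0, south 0
  cycle 2: PE[0][2] → acc 4, east 1, south 4
  cycle 3: PE[0][2] → acc 32, east 8, south 32
  cycle 4: PE[0][2] → acc 32, east 8, south 32
  cycle 5: PE[0][2] → acc 0, east 0, south 0
  cycle 6: PE[0][2] → acc 0, east 0, south 0
OS [3×3] PE[0][2] across cycles:
  cycle 0: PE[0][2] → acc 0, east 0, south 0
  cycle 1: PE[0][2] → acc 0, east 0, south 0
  cycle 2: PE[0][2] → acc 4, east 1, south 4
  cycle 3: PE[0][2] → acc 19, east 5, south 3
  cycle 4: PE[0][2] → acc 54, east 7, south 5
  cycle 5: PE[0][2] → acc 54, east 0, south 0
  cycle 6: PE[0][2] → acc 54, east 0, south 0
RS [3×3] PE[0][2] across cycles:
  cycle 0: PE[0][2] → acc 0, east 0, south 0
  cycle 1: PE[0][2] → acc 0, east 0, south 0
  cycle 2: PE[0][2] → acc 62, east 62, south 6
  cycle 3: PE[0][2] → acc 95, east 95, south 7
  cycle 4: PE[0][2] → acc 54, east 54, south 5
  cycle 5: PE[0][2] → acc 0, east 0, south 0
  cycle 6: PE[0][2] → acc 0, east 0, south 0

dataflow = OS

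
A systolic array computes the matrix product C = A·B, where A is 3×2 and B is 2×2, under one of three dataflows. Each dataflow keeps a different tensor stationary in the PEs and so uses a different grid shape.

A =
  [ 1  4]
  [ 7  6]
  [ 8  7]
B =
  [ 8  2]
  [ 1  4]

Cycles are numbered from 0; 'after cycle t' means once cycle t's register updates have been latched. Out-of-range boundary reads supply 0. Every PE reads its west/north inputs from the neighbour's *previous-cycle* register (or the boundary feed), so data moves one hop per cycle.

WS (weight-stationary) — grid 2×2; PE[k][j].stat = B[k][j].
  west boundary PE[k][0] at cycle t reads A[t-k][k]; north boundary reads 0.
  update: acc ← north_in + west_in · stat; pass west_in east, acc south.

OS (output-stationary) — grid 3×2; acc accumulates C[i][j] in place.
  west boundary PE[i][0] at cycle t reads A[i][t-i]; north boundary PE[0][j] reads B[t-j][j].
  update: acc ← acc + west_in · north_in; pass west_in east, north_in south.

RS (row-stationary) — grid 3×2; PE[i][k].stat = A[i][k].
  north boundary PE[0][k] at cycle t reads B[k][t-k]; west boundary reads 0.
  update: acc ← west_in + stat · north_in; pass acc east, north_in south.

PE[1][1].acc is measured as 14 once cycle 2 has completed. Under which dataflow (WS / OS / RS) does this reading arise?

WS (2×2 grid), PE[1][1]:
  step 0 · PE1,1: acc=0; fwd→0 fwd↓0
  step 1 · PE1,1: acc=0; fwd→0 fwd↓0
  step 2 · PE1,1: acc=18; fwd→4 fwd↓18
OS (3×2 grid), PE[1][1]:
  step 0 · PE1,1: acc=0; fwd→0 fwd↓0
  step 1 · PE1,1: acc=0; fwd→0 fwd↓0
  step 2 · PE1,1: acc=14; fwd→7 fwd↓2
RS (3×2 grid), PE[1][1]:
  step 0 · PE1,1: acc=0; fwd→0 fwd↓0
  step 1 · PE1,1: acc=0; fwd→0 fwd↓0
  step 2 · PE1,1: acc=62; fwd→62 fwd↓1

dataflow = OS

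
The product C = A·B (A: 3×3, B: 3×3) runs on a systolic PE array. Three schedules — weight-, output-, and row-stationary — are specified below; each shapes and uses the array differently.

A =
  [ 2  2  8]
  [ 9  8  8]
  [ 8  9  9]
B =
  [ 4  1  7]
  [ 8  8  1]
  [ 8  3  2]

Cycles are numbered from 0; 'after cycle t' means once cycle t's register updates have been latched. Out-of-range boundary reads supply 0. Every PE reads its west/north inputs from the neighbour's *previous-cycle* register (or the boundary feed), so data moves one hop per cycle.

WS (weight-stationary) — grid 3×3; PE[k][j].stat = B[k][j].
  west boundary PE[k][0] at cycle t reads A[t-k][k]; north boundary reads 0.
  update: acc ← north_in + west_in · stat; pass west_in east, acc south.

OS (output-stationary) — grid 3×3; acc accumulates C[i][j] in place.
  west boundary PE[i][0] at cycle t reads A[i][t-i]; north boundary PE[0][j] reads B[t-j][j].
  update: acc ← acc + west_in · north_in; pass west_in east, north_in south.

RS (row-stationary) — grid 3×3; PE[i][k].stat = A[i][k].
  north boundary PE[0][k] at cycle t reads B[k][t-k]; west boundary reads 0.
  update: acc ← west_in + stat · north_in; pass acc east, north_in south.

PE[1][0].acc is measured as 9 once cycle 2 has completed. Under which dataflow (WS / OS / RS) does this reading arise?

dataflow = RS

WS (3×3 grid), PE[1][0]:
  step 0 · PE1,0: acc=0; fwd→0 fwd↓0
  step 1 · PE1,0: acc=24; fwd→2 fwd↓24
  step 2 · PE1,0: acc=100; fwd→8 fwd↓100
OS (3×3 grid), PE[1][0]:
  step 0 · PE1,0: acc=0; fwd→0 fwd↓0
  step 1 · PE1,0: acc=36; fwd→9 fwd↓4
  step 2 · PE1,0: acc=100; fwd→8 fwd↓8
RS (3×3 grid), PE[1][0]:
  step 0 · PE1,0: acc=0; fwd→0 fwd↓0
  step 1 · PE1,0: acc=36; fwd→36 fwd↓4
  step 2 · PE1,0: acc=9; fwd→9 fwd↓1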